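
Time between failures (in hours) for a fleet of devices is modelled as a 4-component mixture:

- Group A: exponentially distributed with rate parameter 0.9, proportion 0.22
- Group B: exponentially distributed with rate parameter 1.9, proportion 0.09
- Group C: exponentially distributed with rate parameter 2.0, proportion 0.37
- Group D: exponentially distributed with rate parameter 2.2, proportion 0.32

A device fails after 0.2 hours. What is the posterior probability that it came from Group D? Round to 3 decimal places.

0.368

Posterior ∝ prior × likelihood, so P(k | x) ∝ π_k f_k(x); normalise over all components.
Evaluate each component's likelihood at the observed value:
  L_A = 0.751743
  L_B = 1.29934
  L_C = 1.34064
  L_D = 1.41688
Weight by the priors:
  π_A·L_A = 0.22 × 0.751743 = 0.165384
  π_B·L_B = 0.09 × 1.29934 = 0.11694
  π_C·L_C = 0.37 × 1.34064 = 0.496037
  π_D·L_D = 0.32 × 1.41688 = 0.453402
Denominator: 0.165384 + 0.11694 + 0.496037 + 0.453402 = 1.23176
P(Group D | x) = 0.453402 / 1.23176 ≈ 0.368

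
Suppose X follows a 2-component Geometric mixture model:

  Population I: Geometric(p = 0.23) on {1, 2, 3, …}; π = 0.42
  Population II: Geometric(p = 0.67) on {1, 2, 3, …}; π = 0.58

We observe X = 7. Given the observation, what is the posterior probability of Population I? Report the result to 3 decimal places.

Posterior ∝ prior × likelihood, so P(k | x) ∝ π_k f_k(x); normalise over all components.
Evaluate each component's likelihood at the observed value:
  p_I = 0.23·(1−0.23)^6 = 0.23·0.208422 = 0.0479371
  p_II = 0.67·(1−0.67)^6 = 0.67·0.00129147 = 0.000865284
Unnormalised posteriors:
  π_I·p_I = 0.42 × 0.0479371 = 0.0201336
  π_II·p_II = 0.58 × 0.000865284 = 0.000501864
Marginal: 0.0201336 + 0.000501864 = 0.0206355
P(Population I | x) ≈ 0.976

0.976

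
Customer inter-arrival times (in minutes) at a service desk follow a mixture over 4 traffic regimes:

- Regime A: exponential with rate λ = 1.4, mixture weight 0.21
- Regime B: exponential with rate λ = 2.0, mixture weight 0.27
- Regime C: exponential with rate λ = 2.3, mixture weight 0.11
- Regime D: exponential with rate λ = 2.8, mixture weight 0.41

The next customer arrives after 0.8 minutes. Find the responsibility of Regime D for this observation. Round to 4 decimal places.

Apply Bayes' rule: the posterior for each component is proportional to its prior times its likelihood at x.
Component likelihoods at x = 0.8 minutes:
  p_A = 1.4·e^(−1.4·0.8) = 1.4·e^(−1.1200) = 0.456792
  p_B = 2.0·e^(−2.0·0.8) = 2.0·e^(−1.6000) = 0.403793
  p_C = 2.3·e^(−2.3·0.8) = 2.3·e^(−1.8400) = 0.36528
  p_D = 2.8·e^(−2.8·0.8) = 2.8·e^(−2.2400) = 0.298084
Prior × likelihood for each component:
  w_A·p_A = 0.21 × 0.456792 = 0.0959263
  w_B·p_B = 0.27 × 0.403793 = 0.109024
  w_C·p_C = 0.11 × 0.36528 = 0.0401808
  w_D·p_D = 0.41 × 0.298084 = 0.122214
Evidence: 0.0959263 + 0.109024 + 0.0401808 + 0.122214 = 0.367346
Responsibility of Regime D: 0.122214 / 0.367346 ≈ 0.3327

0.3327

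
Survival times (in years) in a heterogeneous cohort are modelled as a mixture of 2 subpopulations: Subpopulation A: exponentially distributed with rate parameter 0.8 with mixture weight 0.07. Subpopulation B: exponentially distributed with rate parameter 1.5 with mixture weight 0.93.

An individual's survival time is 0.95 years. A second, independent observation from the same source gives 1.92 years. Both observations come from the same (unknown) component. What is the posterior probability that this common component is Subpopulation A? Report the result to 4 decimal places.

0.1377

Posterior ∝ prior × likelihood, so P(k | x) ∝ w_k f_k(x); normalise over all components.
Since both observations come from the same component, the likelihood for component k is f_k(x₁)·f_k(x₂).
  L_A = [0.374133] × [0.172192] = 0.0644228
  L_B = [0.360763] × [0.0842021] = 0.030377
Unnormalised posteriors:
  w_A·L_A = 0.07 × 0.0644228 = 0.0045096
  w_B·L_B = 0.93 × 0.030377 = 0.0282506
Evidence: 0.0045096 + 0.0282506 = 0.0327602
Responsibility of Subpopulation A: 0.0045096 / 0.0327602 ≈ 0.1377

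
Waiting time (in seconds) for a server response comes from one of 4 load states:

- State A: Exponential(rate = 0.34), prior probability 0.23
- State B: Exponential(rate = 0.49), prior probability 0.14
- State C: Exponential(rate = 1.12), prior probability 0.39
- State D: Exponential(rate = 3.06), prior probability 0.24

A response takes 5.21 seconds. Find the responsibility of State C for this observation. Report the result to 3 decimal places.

Apply Bayes' rule: the posterior for each component is proportional to its prior times its likelihood at x.
Exponential densities:
  p_A = 0.34·e^(−0.34·5.21) = 0.34·e^(−1.7714) = 0.0578322
  p_B = 0.49·e^(−0.49·5.21) = 0.49·e^(−2.5529) = 0.0381492
  p_C = 1.12·e^(−1.12·5.21) = 1.12·e^(−5.8352) = 0.00327358
  p_D = 3.06·e^(−3.06·5.21) = 3.06·e^(−15.9426) = 3.64702e-07
Unnormalised posteriors:
  π_A·p_A = 0.23 × 0.0578322 = 0.0133014
  π_B·p_B = 0.14 × 0.0381492 = 0.00534089
  π_C·p_C = 0.39 × 0.00327358 = 0.0012767
  π_D·p_D = 0.24 × 3.64702e-07 = 8.75285e-08
Denominator: 0.0133014 + 0.00534089 + 0.0012767 + 8.75285e-08 = 0.0199191
P(State C | data) ≈ 0.064

0.064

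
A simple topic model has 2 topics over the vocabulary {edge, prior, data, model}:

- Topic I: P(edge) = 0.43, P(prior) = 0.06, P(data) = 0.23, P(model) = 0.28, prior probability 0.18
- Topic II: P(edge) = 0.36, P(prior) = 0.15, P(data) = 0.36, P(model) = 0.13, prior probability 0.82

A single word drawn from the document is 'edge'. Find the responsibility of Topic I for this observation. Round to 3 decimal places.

By Bayes' theorem, P(k | x) = w_k f_k(x) / Σ_j w_j f_j(x).
Categorical probabilities:
  L_I = P(edge | comp) = 0.43
  L_II = P(edge | comp) = 0.36
Unnormalised posteriors:
  w_I·L_I = 0.18 × 0.43 = 0.0774
  w_II·L_II = 0.82 × 0.36 = 0.2952
Denominator: 0.0774 + 0.2952 = 0.3726
P(Topic I | the observation) = 0.0774 / 0.3726 ≈ 0.208

0.208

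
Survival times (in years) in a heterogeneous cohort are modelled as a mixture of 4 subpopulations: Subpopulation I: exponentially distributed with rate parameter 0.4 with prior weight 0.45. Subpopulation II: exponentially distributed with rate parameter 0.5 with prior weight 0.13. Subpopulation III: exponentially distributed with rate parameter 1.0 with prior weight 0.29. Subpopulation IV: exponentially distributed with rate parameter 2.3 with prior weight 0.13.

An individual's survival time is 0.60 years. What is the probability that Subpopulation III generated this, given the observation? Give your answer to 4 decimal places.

Posterior ∝ prior × likelihood, so P(k | x) ∝ P(Z=k) f_k(x); normalise over all components.
Evaluate each component's likelihood at the observed value:
  L_I = 0.4·e^(−0.4·0.60) = 0.4·e^(−0.2400) = 0.314651
  L_II = 0.5·e^(−0.5·0.60) = 0.5·e^(−0.3000) = 0.370409
  L_III = 1.0·e^(−1.0·0.60) = 1.0·e^(−0.6000) = 0.548812
  L_IV = 2.3·e^(−2.3·0.60) = 2.3·e^(−1.3800) = 0.578631
Unnormalised posteriors:
  P(Z=I)·L_I = 0.45 × 0.314651 = 0.141593
  P(Z=II)·L_II = 0.13 × 0.370409 = 0.0481532
  P(Z=III)·L_III = 0.29 × 0.548812 = 0.159155
  P(Z=IV)·L_IV = 0.13 × 0.578631 = 0.075222
Normaliser: 0.141593 + 0.0481532 + 0.159155 + 0.075222 = 0.424124
P(Subpopulation III | 0.60 years) ≈ 0.3753

0.3753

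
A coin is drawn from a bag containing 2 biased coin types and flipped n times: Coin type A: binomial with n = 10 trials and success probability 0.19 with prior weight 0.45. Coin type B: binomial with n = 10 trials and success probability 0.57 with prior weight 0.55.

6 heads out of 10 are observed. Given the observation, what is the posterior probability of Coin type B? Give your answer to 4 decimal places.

0.9861

P(component k | x) = P(Z=k)·f_k(x) / marginal(x), where marginal(x) = Σ_j P(Z=j)·f_j(x).
Binomial probabilities:
  L_A = C(10,6)·0.19^6·0.81^4 = 210·4.70459e-05·0.430467 = 0.00425286
  L_B = C(10,6)·0.57^6·0.43^4 = 210·0.0342964·0.034188 = 0.246231
Unnormalised posteriors:
  P(Z=A)·L_A = 0.45 × 0.00425286 = 0.00191379
  P(Z=B)·L_B = 0.55 × 0.246231 = 0.135427
Marginal: 0.00191379 + 0.135427 = 0.137341
P(Coin type B | x) = 0.135427 / 0.137341 ≈ 0.9861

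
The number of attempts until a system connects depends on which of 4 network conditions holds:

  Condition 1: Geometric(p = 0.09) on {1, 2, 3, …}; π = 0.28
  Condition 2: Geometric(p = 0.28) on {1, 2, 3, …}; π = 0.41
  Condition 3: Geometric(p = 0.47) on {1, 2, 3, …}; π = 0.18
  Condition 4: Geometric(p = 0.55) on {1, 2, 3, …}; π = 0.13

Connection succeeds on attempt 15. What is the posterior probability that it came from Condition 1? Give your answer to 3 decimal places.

0.852

Apply Bayes' rule: the posterior for each component is proportional to its prior times its likelihood at x.
Component likelihoods at x = 15:
  L_1 = 0.09·(1−0.09)^14 = 0.09·0.267042 = 0.0240338
  L_2 = 0.28·(1−0.28)^14 = 0.28·0.0100613 = 0.00281717
  L_3 = 0.47·(1−0.47)^14 = 0.47·0.000137995 = 6.48575e-05
  L_4 = 0.55·(1−0.55)^14 = 0.55·1.39629e-05 = 7.67959e-06
Multiply by the mixture weights:
  π_1·L_1 = 0.28 × 0.0240338 = 0.00672946
  π_2·L_2 = 0.41 × 0.00281717 = 0.00115504
  π_3·L_3 = 0.18 × 6.48575e-05 = 1.16743e-05
  π_4·L_4 = 0.13 × 7.67959e-06 = 9.98346e-07
Denominator: 0.00672946 + 0.00115504 + 1.16743e-05 + 9.98346e-07 = 0.00789717
So the posterior for Condition 1 is 0.00672946 / 0.00789717 ≈ 0.852.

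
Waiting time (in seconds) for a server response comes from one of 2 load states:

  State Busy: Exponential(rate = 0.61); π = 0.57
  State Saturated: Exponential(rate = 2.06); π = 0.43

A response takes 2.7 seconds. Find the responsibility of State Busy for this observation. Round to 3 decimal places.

P(component k | x) = π_k·f_k(x) / marginal(x), where marginal(x) = Σ_j π_j·f_j(x).
Evaluate each component's likelihood at the observed value:
  L_Busy = 0.61·e^(−0.61·2.7) = 0.61·e^(−1.6470) = 0.117502
  L_Saturated = 2.06·e^(−2.06·2.7) = 2.06·e^(−5.5620) = 0.00791264
Multiply by the mixture weights:
  π_Busy·L_Busy = 0.57 × 0.117502 = 0.0669764
  π_Saturated·L_Saturated = 0.43 × 0.00791264 = 0.00340243
Evidence: 0.0669764 + 0.00340243 = 0.0703788
P(State Busy | 2.7 seconds) ≈ 0.952

0.952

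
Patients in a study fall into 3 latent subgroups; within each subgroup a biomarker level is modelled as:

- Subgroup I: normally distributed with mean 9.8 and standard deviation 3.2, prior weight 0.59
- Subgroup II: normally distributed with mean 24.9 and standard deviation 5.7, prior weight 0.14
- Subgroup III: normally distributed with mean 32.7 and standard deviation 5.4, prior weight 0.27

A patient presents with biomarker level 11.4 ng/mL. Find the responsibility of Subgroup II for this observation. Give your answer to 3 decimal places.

0.009

Apply Bayes' rule: the posterior for each component is proportional to its prior times its likelihood at x.
Evaluate each component's likelihood at the observed value:
  p_I = (1/(3.2·√(2π)))·exp(−(11.4−9.8)²/(2·3.2²)) = 0.124669·exp(-0.12500) = 0.11002
  p_II = (1/(5.7·√(2π)))·exp(−(11.4−24.9)²/(2·5.7²)) = 0.069990·exp(-2.80471) = 0.00423609
  p_III = (1/(5.4·√(2π)))·exp(−(11.4−32.7)²/(2·5.4²)) = 0.073878·exp(-7.77932) = 3.0903e-05
Unnormalised posteriors:
  π_I·p_I = 0.59 × 0.11002 = 0.064912
  π_II·p_II = 0.14 × 0.00423609 = 0.000593053
  π_III·p_III = 0.27 × 3.0903e-05 = 8.3438e-06
Denominator: 0.064912 + 0.000593053 + 8.3438e-06 = 0.0655134
P(Subgroup II | x) ≈ 0.009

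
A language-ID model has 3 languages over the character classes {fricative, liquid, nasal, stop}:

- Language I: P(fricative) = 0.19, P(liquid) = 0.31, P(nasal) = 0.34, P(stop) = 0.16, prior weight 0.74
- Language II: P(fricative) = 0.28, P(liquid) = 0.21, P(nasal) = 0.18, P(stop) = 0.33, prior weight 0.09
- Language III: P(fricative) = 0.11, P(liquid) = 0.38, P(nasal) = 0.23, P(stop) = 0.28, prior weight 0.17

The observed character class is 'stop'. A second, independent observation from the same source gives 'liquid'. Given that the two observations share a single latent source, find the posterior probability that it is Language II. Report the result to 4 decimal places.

The responsibility of component k is π_k f_k(x) divided by Σ_j π_j f_j(x).
Since both observations come from the same component, the likelihood for component k is f_k(x₁)·f_k(x₂).
  p_I = [P(stop | comp) = 0.16] × [0.31] = 0.0496
  p_II = [P(stop | comp) = 0.33] × [0.21] = 0.0693
  p_III = [P(stop | comp) = 0.28] × [0.38] = 0.1064
Weight by the priors:
  π_I·p_I = 0.74 × 0.0496 = 0.036704
  π_II·p_II = 0.09 × 0.0693 = 0.006237
  π_III·p_III = 0.17 × 0.1064 = 0.018088
Evidence: 0.036704 + 0.006237 + 0.018088 = 0.061029
Responsibility of Language II: 0.006237 / 0.061029 ≈ 0.1022

0.1022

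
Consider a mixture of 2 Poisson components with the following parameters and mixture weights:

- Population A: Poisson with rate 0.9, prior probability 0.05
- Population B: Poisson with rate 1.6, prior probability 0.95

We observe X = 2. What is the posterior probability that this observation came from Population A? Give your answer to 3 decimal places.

The responsibility of component k is π_k f_k(x) divided by Σ_j π_j f_j(x).
Poisson probabilities:
  p_A = 0.164661
  p_B = 0.258428
Weight by the priors:
  π_A·p_A = 0.05 × 0.164661 = 0.00823304
  π_B·p_B = 0.95 × 0.258428 = 0.245506
Normaliser: 0.00823304 + 0.245506 = 0.253739
P(Population A | the observation) ≈ 0.032

0.032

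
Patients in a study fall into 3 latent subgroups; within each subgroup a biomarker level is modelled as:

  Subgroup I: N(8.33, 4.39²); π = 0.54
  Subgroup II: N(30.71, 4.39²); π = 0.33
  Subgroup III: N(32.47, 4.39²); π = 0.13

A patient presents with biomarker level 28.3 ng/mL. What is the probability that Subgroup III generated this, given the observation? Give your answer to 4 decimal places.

0.2258

By Bayes' theorem, P(k | x) = w_k f_k(x) / Σ_j w_j f_j(x).
Component likelihoods at x = 28.3 ng/mL:
  p_I = (1/(4.39·√(2π)))·exp(−(28.3−8.33)²/(2·4.39²)) = 0.090875·exp(-10.34659) = 2.91729e-06
  p_II = (1/(4.39·√(2π)))·exp(−(28.3−30.71)²/(2·4.39²)) = 0.090875·exp(-0.15069) = 0.0781633
  p_III = (1/(4.39·√(2π)))·exp(−(28.3−32.47)²/(2·4.39²)) = 0.090875·exp(-0.45114) = 0.0578785
Weight by the priors:
  w_I·p_I = 0.54 × 2.91729e-06 = 1.57534e-06
  w_II·p_II = 0.33 × 0.0781633 = 0.0257939
  w_III·p_III = 0.13 × 0.0578785 = 0.0075242
Marginal: 1.57534e-06 + 0.0257939 + 0.0075242 = 0.0333197
P(Subgroup III | 28.3 ng/mL) = 0.0075242 / 0.0333197 ≈ 0.2258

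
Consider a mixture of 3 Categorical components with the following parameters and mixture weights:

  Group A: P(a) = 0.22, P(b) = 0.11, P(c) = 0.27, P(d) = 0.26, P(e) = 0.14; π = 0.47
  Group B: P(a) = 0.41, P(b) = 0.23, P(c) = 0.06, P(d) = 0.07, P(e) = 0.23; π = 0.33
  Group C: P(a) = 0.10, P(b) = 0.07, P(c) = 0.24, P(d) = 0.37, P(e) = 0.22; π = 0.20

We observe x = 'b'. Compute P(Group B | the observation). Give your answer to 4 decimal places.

Posterior ∝ prior × likelihood, so P(k | x) ∝ P(Z=k) f_k(x); normalise over all components.
Evaluate each component's likelihood at the observed value:
  f_A = 0.11
  f_B = 0.23
  f_C = 0.07
Unnormalised posteriors:
  P(Z=A)·f_A = 0.47 × 0.11 = 0.0517
  P(Z=B)·f_B = 0.33 × 0.23 = 0.0759
  P(Z=C)·f_C = 0.20 × 0.07 = 0.014
Evidence: 0.0517 + 0.0759 + 0.014 = 0.1416
P(Group B | the observation) = 0.0759 / 0.1416 ≈ 0.5360

0.5360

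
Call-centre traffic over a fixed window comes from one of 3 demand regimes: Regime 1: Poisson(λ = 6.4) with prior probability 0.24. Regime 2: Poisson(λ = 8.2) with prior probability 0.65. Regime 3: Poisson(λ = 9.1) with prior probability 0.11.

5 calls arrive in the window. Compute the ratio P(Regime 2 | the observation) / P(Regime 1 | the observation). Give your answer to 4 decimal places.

Posterior odds = (w_i f_i(x)) / (w_j f_j(x)); the normalising sum cancels.
Component likelihoods at x = 5 calls:
  L_1 = 0.148674
  L_2 = 0.0848542
  L_3 = 0.0580692
0.0551552 / 0.0356817 ≈ 1.5458

1.5458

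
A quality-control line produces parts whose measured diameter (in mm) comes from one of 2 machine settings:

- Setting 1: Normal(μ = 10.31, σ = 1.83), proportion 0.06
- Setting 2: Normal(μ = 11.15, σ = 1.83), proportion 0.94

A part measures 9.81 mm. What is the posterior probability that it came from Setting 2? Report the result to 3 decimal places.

P(component k | x) = π_k·f_k(x) / marginal(x), where marginal(x) = Σ_j π_j·f_j(x).
Component likelihoods at x = 9.81 mm:
  f_1 = 0.210014
  f_2 = 0.166736
Multiply by the mixture weights:
  π_1·f_1 = 0.06 × 0.210014 = 0.0126009
  π_2·f_2 = 0.94 × 0.166736 = 0.156732
Denominator: 0.0126009 + 0.156732 = 0.169333
Responsibility of Setting 2: 0.156732 / 0.169333 ≈ 0.926

0.926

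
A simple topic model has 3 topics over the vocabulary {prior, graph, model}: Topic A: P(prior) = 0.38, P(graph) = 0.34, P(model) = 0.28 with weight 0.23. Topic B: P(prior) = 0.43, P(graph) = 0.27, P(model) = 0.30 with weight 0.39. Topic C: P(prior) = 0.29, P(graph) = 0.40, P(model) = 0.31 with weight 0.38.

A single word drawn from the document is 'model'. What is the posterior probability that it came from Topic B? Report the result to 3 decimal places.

Apply Bayes' rule: the posterior for each component is proportional to its prior times its likelihood at x.
Evaluate each component's likelihood at the observed value:
  f_A = P(model | comp) = 0.28
  f_B = P(model | comp) = 0.30
  f_C = P(model | comp) = 0.31
Multiply by the mixture weights:
  P(Z=A)·f_A = 0.23 × 0.28 = 0.0644
  P(Z=B)·f_B = 0.39 × 0.3 = 0.117
  P(Z=C)·f_C = 0.38 × 0.31 = 0.1178
Evidence: 0.0644 + 0.117 + 0.1178 = 0.2992
P(Topic B | data) = 0.117 / 0.2992 ≈ 0.391

0.391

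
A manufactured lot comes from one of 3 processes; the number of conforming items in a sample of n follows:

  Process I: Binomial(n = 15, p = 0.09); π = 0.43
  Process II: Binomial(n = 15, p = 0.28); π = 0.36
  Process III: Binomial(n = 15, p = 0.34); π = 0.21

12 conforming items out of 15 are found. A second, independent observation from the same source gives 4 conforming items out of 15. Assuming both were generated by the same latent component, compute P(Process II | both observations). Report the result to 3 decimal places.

0.206

By Bayes' theorem, P(k | x) = w_k f_k(x) / Σ_j w_j f_j(x).
Since both observations come from the same component, the likelihood for component k is f_k(x₁)·f_k(x₂).
  f_I = [C(15,12)·0.09^12·0.91^3 = 455·2.8243e-13·0.753571 = 9.6838e-11] × [0.0317364] = 3.07329e-12
  f_II = [C(15,12)·0.28^12·0.72^3 = 455·2.32218e-07·0.373248 = 3.94371e-05] × [0.226163] = 8.91923e-06
  f_III = [C(15,12)·0.34^12·0.66^3 = 455·2.38642e-06·0.287496 = 0.000312169] × [0.188813] = 5.89416e-05
Unnormalised posteriors:
  w_I·f_I = 0.43 × 3.07329e-12 = 1.32152e-12
  w_II·f_II = 0.36 × 8.91923e-06 = 3.21092e-06
  w_III·f_III = 0.21 × 5.89416e-05 = 1.23777e-05
Normaliser: 1.32152e-12 + 3.21092e-06 + 1.23777e-05 = 1.55887e-05
P(Process II | x₁, x₂) ≈ 0.206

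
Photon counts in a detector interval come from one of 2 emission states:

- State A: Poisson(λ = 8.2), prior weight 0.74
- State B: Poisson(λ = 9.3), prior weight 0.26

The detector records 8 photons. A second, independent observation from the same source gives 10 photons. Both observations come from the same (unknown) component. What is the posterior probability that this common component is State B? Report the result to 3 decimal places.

The responsibility of component k is w_k f_k(x) divided by Σ_j w_j f_j(x).
Since both observations come from the same component, the likelihood for component k is f_k(x₁)·f_k(x₂).
  L_A = [0.139244] × [0.104031] = 0.0144856
  L_B = [0.126883] × [0.121935] = 0.0154715
Prior × likelihood for each component:
  w_A·L_A = 0.74 × 0.0144856 = 0.0107193
  w_B·L_B = 0.26 × 0.0154715 = 0.00402259
Normaliser: 0.0107193 + 0.00402259 = 0.0147419
P(State B | data) ≈ 0.273

0.273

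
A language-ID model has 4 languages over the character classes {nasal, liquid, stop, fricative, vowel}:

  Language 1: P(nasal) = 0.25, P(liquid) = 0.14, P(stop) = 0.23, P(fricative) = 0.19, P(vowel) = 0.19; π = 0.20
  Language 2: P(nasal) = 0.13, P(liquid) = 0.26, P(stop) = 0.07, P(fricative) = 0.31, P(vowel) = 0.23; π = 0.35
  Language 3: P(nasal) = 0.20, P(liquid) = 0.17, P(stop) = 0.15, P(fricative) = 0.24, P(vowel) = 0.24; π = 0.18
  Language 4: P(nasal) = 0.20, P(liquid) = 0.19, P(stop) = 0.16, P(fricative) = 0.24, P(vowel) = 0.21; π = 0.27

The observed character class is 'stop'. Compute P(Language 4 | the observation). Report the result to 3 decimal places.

0.307

Apply Bayes' rule: the posterior for each component is proportional to its prior times its likelihood at x.
Evaluate each component's likelihood at the observed value:
  p_1 = P(stop | comp) = 0.23
  p_2 = P(stop | comp) = 0.07
  p_3 = P(stop | comp) = 0.15
  p_4 = P(stop | comp) = 0.16
Unnormalised posteriors:
  P(Z=1)·p_1 = 0.20 × 0.23 = 0.046
  P(Z=2)·p_2 = 0.35 × 0.07 = 0.0245
  P(Z=3)·p_3 = 0.18 × 0.15 = 0.027
  P(Z=4)·p_4 = 0.27 × 0.16 = 0.0432
Marginal: 0.046 + 0.0245 + 0.027 + 0.0432 = 0.1407
P(Language 4 | x) ≈ 0.307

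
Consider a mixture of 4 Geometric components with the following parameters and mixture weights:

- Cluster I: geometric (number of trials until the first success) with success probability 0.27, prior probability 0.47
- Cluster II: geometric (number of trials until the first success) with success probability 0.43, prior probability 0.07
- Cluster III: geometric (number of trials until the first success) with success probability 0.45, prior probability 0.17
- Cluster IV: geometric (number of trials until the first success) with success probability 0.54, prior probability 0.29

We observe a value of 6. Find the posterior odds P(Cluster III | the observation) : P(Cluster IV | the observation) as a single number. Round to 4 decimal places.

Posterior odds = (w_i f_i(x)) / (w_j f_j(x)); the normalising sum cancels.
Component likelihoods at x = 6:
  L_I = 0.0559729
  L_II = 0.0258728
  L_III = 0.0226478
  L_IV = 0.011122
Posterior odds = (w_III·L_III) / (w_IV·L_IV) = (0.17·0.0226478) / (0.29·0.011122) = 0.00385013 / 0.00322538 ≈ 1.1937

1.1937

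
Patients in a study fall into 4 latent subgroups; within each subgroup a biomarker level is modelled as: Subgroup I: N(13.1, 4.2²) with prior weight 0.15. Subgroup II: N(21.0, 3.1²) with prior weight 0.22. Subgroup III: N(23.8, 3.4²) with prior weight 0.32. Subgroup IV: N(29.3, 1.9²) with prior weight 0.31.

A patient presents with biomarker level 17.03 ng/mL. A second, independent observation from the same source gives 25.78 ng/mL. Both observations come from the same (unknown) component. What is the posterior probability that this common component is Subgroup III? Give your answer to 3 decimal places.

0.507

Posterior ∝ prior × likelihood, so P(k | x) ∝ π_k f_k(x); normalise over all components.
Since both observations come from the same component, the likelihood for component k is f_k(x₁)·f_k(x₂).
  L_I = [0.0613105] × [0.000996414] = 6.10907e-05
  L_II = [0.0566781] × [0.0391983] = 0.00222168
  L_III = [0.0161618] × [0.0990351] = 0.00160058
  L_IV = [1.8457e-10] × [0.0377445] = 6.96649e-12
Weight by the priors:
  π_I·L_I = 0.15 × 6.10907e-05 = 9.1636e-06
  π_II·L_II = 0.22 × 0.00222168 = 0.00048877
  π_III·L_III = 0.32 × 0.00160058 = 0.000512187
  π_IV·L_IV = 0.31 × 6.96649e-12 = 2.15961e-12
Sum: 9.1636e-06 + 0.00048877 + 0.000512187 + 2.15961e-12 = 0.00101012
Responsibility of Subgroup III: 0.000512187 / 0.00101012 ≈ 0.507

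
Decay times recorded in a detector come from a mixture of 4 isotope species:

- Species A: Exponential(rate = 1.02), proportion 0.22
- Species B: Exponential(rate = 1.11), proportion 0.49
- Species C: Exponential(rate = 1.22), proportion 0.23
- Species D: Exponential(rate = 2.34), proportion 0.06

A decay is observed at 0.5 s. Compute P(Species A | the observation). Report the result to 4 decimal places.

P(component k | x) = w_k·f_k(x) / marginal(x), where marginal(x) = Σ_j w_j·f_j(x).
Exponential densities:
  p_A = 1.02·e^(−1.02·0.5) = 1.02·e^(−0.5100) = 0.612505
  p_B = 1.11·e^(−1.11·0.5) = 1.11·e^(−0.5550) = 0.63722
  p_C = 1.22·e^(−1.22·0.5) = 1.22·e^(−0.6100) = 0.662888
  p_D = 2.34·e^(−2.34·0.5) = 2.34·e^(−1.1700) = 0.726259
Multiply by the mixture weights:
  w_A·p_A = 0.22 × 0.612505 = 0.134751
  w_B·p_B = 0.49 × 0.63722 = 0.312238
  w_C·p_C = 0.23 × 0.662888 = 0.152464
  w_D·p_D = 0.06 × 0.726259 = 0.0435755
Normaliser: 0.134751 + 0.312238 + 0.152464 + 0.0435755 = 0.643029
Responsibility of Species A: 0.134751 / 0.643029 ≈ 0.2096

0.2096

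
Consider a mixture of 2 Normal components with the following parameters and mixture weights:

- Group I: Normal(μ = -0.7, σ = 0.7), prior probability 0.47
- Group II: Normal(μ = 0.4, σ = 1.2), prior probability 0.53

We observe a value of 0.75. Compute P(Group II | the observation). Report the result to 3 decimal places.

0.843

Apply Bayes' rule: the posterior for each component is proportional to its prior times its likelihood at x.
Normal densities:
  p_I = (1/(0.7·√(2π)))·exp(−(0.75−-0.7)²/(2·0.7²)) = 0.569918·exp(-2.14541) = 0.0666919
  p_II = (1/(1.2·√(2π)))·exp(−(0.75−0.4)²/(2·1.2²)) = 0.332452·exp(-0.04253) = 0.318608
Prior × likelihood for each component:
  π_I·p_I = 0.47 × 0.0666919 = 0.0313452
  π_II·p_II = 0.53 × 0.318608 = 0.168862
Denominator: 0.0313452 + 0.168862 = 0.200207
So the posterior for Group II is 0.168862 / 0.200207 ≈ 0.843.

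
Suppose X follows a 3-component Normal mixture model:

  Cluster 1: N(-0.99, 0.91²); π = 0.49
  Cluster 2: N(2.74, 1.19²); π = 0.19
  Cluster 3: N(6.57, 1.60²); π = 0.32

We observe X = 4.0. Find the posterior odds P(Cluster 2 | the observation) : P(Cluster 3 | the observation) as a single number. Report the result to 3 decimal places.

Only the two components matter; the odds are (w_i f_i(x)) / (w_j f_j(x)).
Evaluate each component's likelihood at the observed value:
  p_1 = 1.29562e-07
  p_2 = 0.191389
  p_3 = 0.0686344
Odds = (0.19/0.32) × (0.191389/0.0686344) = 0.59375 × 2.78853 ≈ 1.656

1.656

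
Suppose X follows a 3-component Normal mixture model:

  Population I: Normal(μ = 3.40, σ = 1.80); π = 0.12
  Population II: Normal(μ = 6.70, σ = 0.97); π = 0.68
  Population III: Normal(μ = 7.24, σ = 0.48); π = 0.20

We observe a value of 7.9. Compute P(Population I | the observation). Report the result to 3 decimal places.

By Bayes' theorem, P(k | x) = P(Z=k) f_k(x) / Σ_j P(Z=j) f_j(x).
Normal densities:
  p_I = 0.00973794
  p_II = 0.19134
  p_III = 0.322942
Multiply by the mixture weights:
  P(Z=I)·p_I = 0.12 × 0.00973794 = 0.00116855
  P(Z=II)·p_II = 0.68 × 0.19134 = 0.130111
  P(Z=III)·p_III = 0.20 × 0.322942 = 0.0645884
Marginal: 0.00116855 + 0.130111 + 0.0645884 = 0.195868
Responsibility of Population I: 0.00116855 / 0.195868 ≈ 0.006

0.006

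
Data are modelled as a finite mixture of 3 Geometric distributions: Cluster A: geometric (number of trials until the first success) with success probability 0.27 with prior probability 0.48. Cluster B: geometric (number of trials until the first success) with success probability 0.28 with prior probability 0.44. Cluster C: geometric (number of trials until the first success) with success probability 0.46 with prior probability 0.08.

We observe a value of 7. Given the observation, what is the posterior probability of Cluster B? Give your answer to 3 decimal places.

P(component k | x) = P(Z=k)·f_k(x) / marginal(x), where marginal(x) = Σ_j P(Z=j)·f_j(x).
Geometric probabilities:
  p_A = 0.0408602
  p_B = 0.0390079
  p_C = 0.0114057
Weight by the priors:
  P(Z=A)·p_A = 0.48 × 0.0408602 = 0.0196129
  P(Z=B)·p_B = 0.44 × 0.0390079 = 0.0171635
  P(Z=C)·p_C = 0.08 × 0.0114057 = 0.000912453
Denominator: 0.0196129 + 0.0171635 + 0.000912453 = 0.0376889
So the posterior for Cluster B is 0.0171635 / 0.0376889 ≈ 0.455.

0.455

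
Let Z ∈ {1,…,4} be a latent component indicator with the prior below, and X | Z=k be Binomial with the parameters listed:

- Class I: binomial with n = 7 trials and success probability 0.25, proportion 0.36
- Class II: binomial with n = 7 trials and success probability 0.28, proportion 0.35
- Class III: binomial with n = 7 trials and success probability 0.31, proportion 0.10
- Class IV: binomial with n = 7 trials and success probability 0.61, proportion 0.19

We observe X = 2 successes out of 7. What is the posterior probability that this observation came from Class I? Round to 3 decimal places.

0.417

P(component k | x) = π_k·f_k(x) / marginal(x), where marginal(x) = Σ_j π_j·f_j(x).
Binomial probabilities:
  L_I = C(7,2)·0.25^2·0.75^5 = 21·0.0625·0.237305 = 0.311462
  L_II = C(7,2)·0.28^2·0.72^5 = 21·0.0784·0.193492 = 0.318565
  L_III = C(7,2)·0.31^2·0.69^5 = 21·0.0961·0.156403 = 0.315637
  L_IV = C(7,2)·0.61^2·0.39^5 = 21·0.3721·0.00902242 = 0.0705021
Multiply by the mixture weights:
  π_I·L_I = 0.36 × 0.311462 = 0.112126
  π_II·L_II = 0.35 × 0.318565 = 0.111498
  π_III·L_III = 0.10 × 0.315637 = 0.0315637
  π_IV·L_IV = 0.19 × 0.0705021 = 0.0133954
Denominator: 0.112126 + 0.111498 + 0.0315637 + 0.0133954 = 0.268583
P(Class I | data) ≈ 0.417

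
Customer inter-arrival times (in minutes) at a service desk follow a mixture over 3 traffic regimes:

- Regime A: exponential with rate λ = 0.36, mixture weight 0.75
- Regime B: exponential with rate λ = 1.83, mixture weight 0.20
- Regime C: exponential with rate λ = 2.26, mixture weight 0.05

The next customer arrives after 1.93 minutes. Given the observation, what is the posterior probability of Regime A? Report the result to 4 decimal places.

0.9173

Posterior ∝ prior × likelihood, so P(k | x) ∝ π_k f_k(x); normalise over all components.
Component likelihoods at x = 1.93 minutes:
  p_A = 0.179703
  p_B = 0.0535262
  p_C = 0.0288272
Unnormalised posteriors:
  π_A·p_A = 0.75 × 0.179703 = 0.134777
  π_B·p_B = 0.20 × 0.0535262 = 0.0107052
  π_C·p_C = 0.05 × 0.0288272 = 0.00144136
Sum: 0.134777 + 0.0107052 + 0.00144136 = 0.146924
Responsibility of Regime A: 0.134777 / 0.146924 ≈ 0.9173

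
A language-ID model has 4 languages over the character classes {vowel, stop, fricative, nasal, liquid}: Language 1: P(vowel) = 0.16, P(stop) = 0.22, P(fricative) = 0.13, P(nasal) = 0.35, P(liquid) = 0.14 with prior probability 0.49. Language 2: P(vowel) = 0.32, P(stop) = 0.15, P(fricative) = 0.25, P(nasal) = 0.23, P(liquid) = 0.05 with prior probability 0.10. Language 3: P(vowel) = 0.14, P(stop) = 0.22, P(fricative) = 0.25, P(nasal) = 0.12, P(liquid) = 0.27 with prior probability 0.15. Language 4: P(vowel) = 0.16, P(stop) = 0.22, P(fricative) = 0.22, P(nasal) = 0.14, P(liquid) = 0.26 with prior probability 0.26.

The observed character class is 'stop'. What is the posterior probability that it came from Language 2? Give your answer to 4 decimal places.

0.0704

P(component k | x) = π_k·f_k(x) / marginal(x), where marginal(x) = Σ_j π_j·f_j(x).
Categorical probabilities:
  L_1 = 0.22
  L_2 = 0.15
  L_3 = 0.22
  L_4 = 0.22
Unnormalised posteriors:
  π_1·L_1 = 0.49 × 0.22 = 0.1078
  π_2·L_2 = 0.10 × 0.15 = 0.015
  π_3·L_3 = 0.15 × 0.22 = 0.033
  π_4·L_4 = 0.26 × 0.22 = 0.0572
Marginal: 0.1078 + 0.015 + 0.033 + 0.0572 = 0.213
Responsibility of Language 2: 0.015 / 0.213 ≈ 0.0704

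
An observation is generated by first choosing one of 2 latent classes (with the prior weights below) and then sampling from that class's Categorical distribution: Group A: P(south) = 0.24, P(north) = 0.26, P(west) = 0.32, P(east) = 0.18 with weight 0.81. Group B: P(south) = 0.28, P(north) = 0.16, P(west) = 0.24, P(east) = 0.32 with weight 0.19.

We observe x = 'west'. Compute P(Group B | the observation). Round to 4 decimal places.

0.1496

Apply Bayes' rule: the posterior for each component is proportional to its prior times its likelihood at x.
Evaluate each component's likelihood at the observed value:
  L_A = P(west | comp) = 0.32
  L_B = P(west | comp) = 0.24
Multiply by the mixture weights:
  π_A·L_A = 0.81 × 0.32 = 0.2592
  π_B·L_B = 0.19 × 0.24 = 0.0456
Evidence: 0.2592 + 0.0456 = 0.3048
P(Group B | x) = 0.0456 / 0.3048 ≈ 0.1496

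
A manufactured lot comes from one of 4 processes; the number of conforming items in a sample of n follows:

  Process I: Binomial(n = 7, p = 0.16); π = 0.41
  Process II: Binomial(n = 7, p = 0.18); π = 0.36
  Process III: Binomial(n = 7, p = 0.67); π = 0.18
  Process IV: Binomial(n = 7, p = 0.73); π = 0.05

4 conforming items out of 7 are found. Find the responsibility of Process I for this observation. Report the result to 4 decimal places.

0.0816

By Bayes' theorem, P(k | x) = π_k f_k(x) / Σ_j π_j f_j(x).
Component likelihoods at x = 4 conforming items out of 7:
  L_I = C(7,4)·0.16^4·0.84^3 = 35·0.00065536·0.592704 = 0.0135952
  L_II = C(7,4)·0.18^4·0.82^3 = 35·0.00104976·0.551368 = 0.0202581
  L_III = C(7,4)·0.67^4·0.33^3 = 35·0.201511·0.035937 = 0.25346
  L_IV = C(7,4)·0.73^4·0.27^3 = 35·0.283982·0.019683 = 0.195637
Weight by the priors:
  π_I·L_I = 0.41 × 0.0135952 = 0.00557403
  π_II·L_II = 0.36 × 0.0202581 = 0.00729293
  π_III·L_III = 0.18 × 0.25346 = 0.0456228
  π_IV·L_IV = 0.05 × 0.195637 = 0.00978185
Evidence: 0.00557403 + 0.00729293 + 0.0456228 + 0.00978185 = 0.0682716
P(Process I | the observation) ≈ 0.0816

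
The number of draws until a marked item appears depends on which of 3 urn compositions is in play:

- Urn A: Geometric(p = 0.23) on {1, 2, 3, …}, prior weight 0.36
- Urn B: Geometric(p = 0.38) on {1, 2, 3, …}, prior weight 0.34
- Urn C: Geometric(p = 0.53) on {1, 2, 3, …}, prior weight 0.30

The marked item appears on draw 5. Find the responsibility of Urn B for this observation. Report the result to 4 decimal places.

Apply Bayes' rule: the posterior for each component is proportional to its prior times its likelihood at x.
Evaluate each component's likelihood at the observed value:
  L_A = 0.23·(1−0.23)^4 = 0.23·0.35153 = 0.080852
  L_B = 0.38·(1−0.38)^4 = 0.38·0.147763 = 0.0561501
  L_C = 0.53·(1−0.53)^4 = 0.53·0.0487968 = 0.0258623
Multiply by the mixture weights:
  π_A·L_A = 0.36 × 0.080852 = 0.0291067
  π_B·L_B = 0.34 × 0.0561501 = 0.019091
  π_C·L_C = 0.30 × 0.0258623 = 0.00775869
Marginal: 0.0291067 + 0.019091 + 0.00775869 = 0.0559564
Responsibility of Urn B: 0.019091 / 0.0559564 ≈ 0.3412

0.3412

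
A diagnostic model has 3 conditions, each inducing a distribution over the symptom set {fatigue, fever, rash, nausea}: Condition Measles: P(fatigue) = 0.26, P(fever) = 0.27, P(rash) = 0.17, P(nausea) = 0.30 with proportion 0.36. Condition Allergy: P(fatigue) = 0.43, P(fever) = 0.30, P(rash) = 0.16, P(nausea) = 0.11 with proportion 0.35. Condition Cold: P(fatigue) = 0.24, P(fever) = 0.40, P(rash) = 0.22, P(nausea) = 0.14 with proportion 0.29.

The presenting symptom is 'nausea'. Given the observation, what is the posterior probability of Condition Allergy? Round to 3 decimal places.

P(component k | x) = π_k·f_k(x) / marginal(x), where marginal(x) = Σ_j π_j·f_j(x).
Component likelihoods at x = 'nausea':
  L_Measles = 0.3
  L_Allergy = 0.11
  L_Cold = 0.14
Prior × likelihood for each component:
  π_Measles·L_Measles = 0.36 × 0.3 = 0.108
  π_Allergy·L_Allergy = 0.35 × 0.11 = 0.0385
  π_Cold·L_Cold = 0.29 × 0.14 = 0.0406
Marginal: 0.108 + 0.0385 + 0.0406 = 0.1871
So the posterior for Condition Allergy is 0.0385 / 0.1871 ≈ 0.206.

0.206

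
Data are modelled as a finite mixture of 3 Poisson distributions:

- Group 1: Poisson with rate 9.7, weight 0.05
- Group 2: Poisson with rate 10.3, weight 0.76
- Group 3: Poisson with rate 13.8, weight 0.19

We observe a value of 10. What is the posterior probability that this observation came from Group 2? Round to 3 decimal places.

0.829

Posterior ∝ prior × likelihood, so P(k | x) ∝ w_k f_k(x); normalise over all components.
Poisson probabilities:
  f_1 = e^(−9.7)·9.7^10/10! = 0.124537
  f_2 = e^(−10.3)·10.3^10/10! = 0.124559
  f_3 = e^(−13.8)·13.8^10/10! = 0.0701074
Prior × likelihood for each component:
  w_1·f_1 = 0.05 × 0.124537 = 0.00622684
  w_2·f_2 = 0.76 × 0.124559 = 0.094665
  w_3·f_3 = 0.19 × 0.0701074 = 0.0133204
Denominator: 0.00622684 + 0.094665 + 0.0133204 = 0.114212
So the posterior for Group 2 is 0.094665 / 0.114212 ≈ 0.829.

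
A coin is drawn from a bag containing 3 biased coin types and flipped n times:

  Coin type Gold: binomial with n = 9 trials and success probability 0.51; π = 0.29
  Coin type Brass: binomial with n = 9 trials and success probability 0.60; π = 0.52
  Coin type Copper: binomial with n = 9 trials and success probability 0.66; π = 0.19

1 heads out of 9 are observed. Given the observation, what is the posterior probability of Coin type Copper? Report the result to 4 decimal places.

0.0312

Apply Bayes' rule: the posterior for each component is proportional to its prior times its likelihood at x.
Evaluate each component's likelihood at the observed value:
  L_Gold = C(9,1)·0.51^1·0.49^8 = 9·0.51·0.00332329 = 0.0152539
  L_Brass = C(9,1)·0.60^1·0.40^8 = 9·0.6·0.00065536 = 0.00353894
  L_Copper = C(9,1)·0.66^1·0.34^8 = 9·0.66·0.000178579 = 0.00106076
Unnormalised posteriors:
  π_Gold·L_Gold = 0.29 × 0.0152539 = 0.00442364
  π_Brass·L_Brass = 0.52 × 0.00353894 = 0.00184025
  π_Copper·L_Copper = 0.19 × 0.00106076 = 0.000201545
Evidence: 0.00442364 + 0.00184025 + 0.000201545 = 0.00646543
So the posterior for Coin type Copper is 0.000201545 / 0.00646543 ≈ 0.0312.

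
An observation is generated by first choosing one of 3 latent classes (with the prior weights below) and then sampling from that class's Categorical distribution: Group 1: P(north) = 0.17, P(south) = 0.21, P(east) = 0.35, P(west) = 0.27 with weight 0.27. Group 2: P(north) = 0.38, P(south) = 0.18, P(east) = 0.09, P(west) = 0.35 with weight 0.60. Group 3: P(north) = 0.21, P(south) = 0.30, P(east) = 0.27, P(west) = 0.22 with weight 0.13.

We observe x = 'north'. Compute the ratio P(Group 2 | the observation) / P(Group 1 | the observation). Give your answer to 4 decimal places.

Only the two components matter; the odds are (π_i f_i(x)) / (π_j f_j(x)).
Component likelihoods at x = 'north':
  L_1 = 0.17
  L_2 = 0.38
  L_3 = 0.21
Posterior odds = (π_2·L_2) / (π_1·L_1) = (0.60·0.38) / (0.27·0.17) = 0.228 / 0.0459 ≈ 4.9673

4.9673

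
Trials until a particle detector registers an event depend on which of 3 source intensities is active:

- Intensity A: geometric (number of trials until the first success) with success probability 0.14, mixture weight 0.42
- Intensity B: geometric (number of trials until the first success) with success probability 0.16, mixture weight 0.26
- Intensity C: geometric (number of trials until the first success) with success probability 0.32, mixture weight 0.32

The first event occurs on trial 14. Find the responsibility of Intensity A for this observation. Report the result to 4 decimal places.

0.6237

Posterior ∝ prior × likelihood, so P(k | x) ∝ π_k f_k(x); normalise over all components.
Evaluate each component's likelihood at the observed value:
  L_A = 0.0197064
  L_B = 0.0165863
  L_C = 0.00212699
Prior × likelihood for each component:
  π_A·L_A = 0.42 × 0.0197064 = 0.0082767
  π_B·L_B = 0.26 × 0.0165863 = 0.00431245
  π_C·L_C = 0.32 × 0.00212699 = 0.000680637
Sum: 0.0082767 + 0.00431245 + 0.000680637 = 0.0132698
P(Intensity A | 14) ≈ 0.6237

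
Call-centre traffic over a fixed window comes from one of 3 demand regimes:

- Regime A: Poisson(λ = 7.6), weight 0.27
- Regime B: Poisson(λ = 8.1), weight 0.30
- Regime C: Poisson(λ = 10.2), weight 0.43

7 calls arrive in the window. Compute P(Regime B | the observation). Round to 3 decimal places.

The responsibility of component k is w_k f_k(x) divided by Σ_j w_j f_j(x).
Evaluate each component's likelihood at the observed value:
  L_A = 0.145421
  L_B = 0.137778
  L_C = 0.0847163
Weight by the priors:
  w_A·L_A = 0.27 × 0.145421 = 0.0392636
  w_B·L_B = 0.30 × 0.137778 = 0.0413333
  w_C·L_C = 0.43 × 0.0847163 = 0.036428
Marginal: 0.0392636 + 0.0413333 + 0.036428 = 0.117025
So the posterior for Regime B is 0.0413333 / 0.117025 ≈ 0.353.

0.353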